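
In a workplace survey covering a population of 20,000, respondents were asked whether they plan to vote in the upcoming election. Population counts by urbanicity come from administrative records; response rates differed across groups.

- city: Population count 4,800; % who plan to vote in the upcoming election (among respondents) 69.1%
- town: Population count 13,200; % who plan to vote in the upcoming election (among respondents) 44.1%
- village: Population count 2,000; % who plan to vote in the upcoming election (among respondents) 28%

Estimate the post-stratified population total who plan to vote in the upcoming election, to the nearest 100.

Estimated count per cell = population count × respondent percentage:
  city: 4,800 × 69.1% = 3316.8
  town: 13,200 × 44.1% = 5821.2
  village: 2,000 × 28% = 560
Estimated total = 9698 → 9,700.

9,700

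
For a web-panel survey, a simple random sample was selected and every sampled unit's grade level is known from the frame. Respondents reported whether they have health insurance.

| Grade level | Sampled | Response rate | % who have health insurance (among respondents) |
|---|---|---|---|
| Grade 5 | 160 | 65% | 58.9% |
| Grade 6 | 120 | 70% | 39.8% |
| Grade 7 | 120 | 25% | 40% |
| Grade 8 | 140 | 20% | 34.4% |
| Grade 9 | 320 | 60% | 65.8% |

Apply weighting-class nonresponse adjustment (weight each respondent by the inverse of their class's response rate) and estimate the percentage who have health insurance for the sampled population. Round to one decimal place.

Inverse-response-rate weighting restores each class to its sampled count, so class totals weight by n_sampled:
  Grade 5: 160 × 58.9 = 9424
  Grade 6: 120 × 39.8 = 4776
  Grade 7: 120 × 40 = 4800
  Grade 8: 140 × 34.4 = 4816
  Grade 9: 320 × 65.8 = 21,056
Adjusted estimate = 44,872 / 860 = 52.1767 → 52.2%.

52.2%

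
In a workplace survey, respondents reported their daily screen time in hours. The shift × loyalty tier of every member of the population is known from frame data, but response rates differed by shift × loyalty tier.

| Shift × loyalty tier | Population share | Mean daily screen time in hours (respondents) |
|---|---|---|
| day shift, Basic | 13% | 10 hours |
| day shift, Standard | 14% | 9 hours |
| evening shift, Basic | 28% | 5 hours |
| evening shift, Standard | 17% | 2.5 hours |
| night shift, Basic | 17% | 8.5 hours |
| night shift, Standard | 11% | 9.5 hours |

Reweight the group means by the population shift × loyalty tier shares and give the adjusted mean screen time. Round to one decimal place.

6.9

Post-stratification weights by population share, not respondent share:
  day shift, Basic: 0.13 × 10 = 1.3
  day shift, Standard: 0.14 × 9 = 1.26
  evening shift, Basic: 0.28 × 5 = 1.4
  evening shift, Standard: 0.17 × 2.5 = 0.425
  night shift, Basic: 0.17 × 8.5 = 1.445
  night shift, Standard: 0.11 × 9.5 = 1.045
Post-stratified estimate = 6.875 → 6.9.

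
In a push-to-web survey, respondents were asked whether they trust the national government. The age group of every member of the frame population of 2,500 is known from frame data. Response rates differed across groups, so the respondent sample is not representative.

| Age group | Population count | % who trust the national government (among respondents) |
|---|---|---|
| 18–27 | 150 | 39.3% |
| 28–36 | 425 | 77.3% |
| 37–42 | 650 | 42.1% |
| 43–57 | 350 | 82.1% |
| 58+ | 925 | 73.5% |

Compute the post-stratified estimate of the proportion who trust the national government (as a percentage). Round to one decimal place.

65.1%

Reweight to the known age group distribution:
  18–27: (150/2,500) × 39.3 = 2.358
  28–36: (425/2,500) × 77.3 = 13.141
  37–42: (650/2,500) × 42.1 = 10.946
  43–57: (350/2,500) × 82.1 = 11.494
  58+: (925/2,500) × 73.5 = 27.195
Post-stratified estimate = 65.134 → 65.1%.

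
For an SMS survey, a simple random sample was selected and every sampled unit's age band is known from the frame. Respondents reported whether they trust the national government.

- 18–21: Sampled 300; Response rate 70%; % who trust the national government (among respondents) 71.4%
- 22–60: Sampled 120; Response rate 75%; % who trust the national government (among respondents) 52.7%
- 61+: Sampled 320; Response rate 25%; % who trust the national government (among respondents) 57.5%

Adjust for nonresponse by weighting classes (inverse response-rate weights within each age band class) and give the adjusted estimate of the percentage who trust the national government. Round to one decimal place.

With weight = n_sampled/n_responded per class, the weighted class total is n_sampled:
  18–21: 300 × 71.4 = 21,420
  22–60: 120 × 52.7 = 6324
  61+: 320 × 57.5 = 18,400
Adjusted estimate = 46,144 / 740 = 62.3568 → 62.4%.

62.4%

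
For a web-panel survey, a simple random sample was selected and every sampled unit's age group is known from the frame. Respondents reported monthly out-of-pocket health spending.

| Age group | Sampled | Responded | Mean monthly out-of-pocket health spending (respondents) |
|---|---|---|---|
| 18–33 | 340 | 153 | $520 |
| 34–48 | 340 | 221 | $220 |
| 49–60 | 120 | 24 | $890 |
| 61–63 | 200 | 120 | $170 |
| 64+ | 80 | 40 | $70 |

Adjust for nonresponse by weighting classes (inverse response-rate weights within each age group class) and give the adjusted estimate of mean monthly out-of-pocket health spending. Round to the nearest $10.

Response rates by class: 18–33 153/340 = 45%, 34–48 221/340 = 65%, 49–60 24/120 = 20%, 61–63 120/200 = 60%, 64+ 40/80 = 50%.
Weighting each respondent by the inverse class response rate inflates each class back to its sampled size, so the class weight is n_sampled:
  18–33: 340 × 520 = 176,800
  34–48: 340 × 220 = 74,800
  49–60: 120 × 890 = 106,800
  61–63: 200 × 170 = 34,000
  64+: 80 × 70 = 5600
Adjusted estimate = 398,000 / 1,080 = 368.519 → $370.

$370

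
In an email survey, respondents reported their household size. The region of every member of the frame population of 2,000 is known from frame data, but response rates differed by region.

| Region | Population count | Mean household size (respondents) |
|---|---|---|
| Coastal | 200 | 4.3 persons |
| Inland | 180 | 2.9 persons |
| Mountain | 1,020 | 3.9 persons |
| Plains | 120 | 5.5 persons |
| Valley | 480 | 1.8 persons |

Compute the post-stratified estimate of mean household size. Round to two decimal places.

Post-stratification weights by population share, not respondent share:
  Coastal: (200/2,000) × 4.3 = 0.43
  Inland: (180/2,000) × 2.9 = 0.261
  Mountain: (1,020/2,000) × 3.9 = 1.989
  Plains: (120/2,000) × 5.5 = 0.33
  Valley: (480/2,000) × 1.8 = 0.432
Post-stratified estimate = 3.442 → 3.44.

3.44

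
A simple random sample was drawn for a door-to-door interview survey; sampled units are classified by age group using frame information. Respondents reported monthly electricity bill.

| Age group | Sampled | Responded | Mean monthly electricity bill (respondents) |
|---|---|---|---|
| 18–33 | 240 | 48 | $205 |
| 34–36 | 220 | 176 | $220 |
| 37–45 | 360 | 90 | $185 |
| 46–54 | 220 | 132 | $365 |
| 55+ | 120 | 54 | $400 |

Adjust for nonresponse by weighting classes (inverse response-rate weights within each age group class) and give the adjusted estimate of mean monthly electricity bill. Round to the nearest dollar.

Class response rates: 18–33 48/240 = 20%, 34–36 176/220 = 80%, 37–45 90/360 = 25%, 46–54 132/220 = 60%, 55+ 54/120 = 45%.
Inverse-response-rate weighting restores each class to its sampled count, so class totals weight by n_sampled:
  18–33: 240 × 205 = 49,200
  34–36: 220 × 220 = 48,400
  37–45: 360 × 185 = 66,600
  46–54: 220 × 365 = 80,300
  55+: 120 × 400 = 48,000
Adjusted estimate = 292,500 / 1,160 = 252.155 → $252.

$252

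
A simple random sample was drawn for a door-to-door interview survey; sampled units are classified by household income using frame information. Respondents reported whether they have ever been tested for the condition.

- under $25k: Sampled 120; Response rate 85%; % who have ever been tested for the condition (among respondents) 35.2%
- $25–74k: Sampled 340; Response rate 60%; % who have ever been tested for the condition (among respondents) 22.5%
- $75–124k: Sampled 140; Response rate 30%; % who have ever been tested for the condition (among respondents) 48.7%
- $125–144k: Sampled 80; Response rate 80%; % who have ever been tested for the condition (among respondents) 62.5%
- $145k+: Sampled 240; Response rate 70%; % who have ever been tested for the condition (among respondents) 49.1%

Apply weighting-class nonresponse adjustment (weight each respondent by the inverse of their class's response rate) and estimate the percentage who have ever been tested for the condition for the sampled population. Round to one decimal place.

With weight = n_sampled/n_responded per class, the weighted class total is n_sampled:
  under $25k: 120 × 35.2 = 4224
  $25–74k: 340 × 22.5 = 7650
  $75–124k: 140 × 48.7 = 6818
  $125–144k: 80 × 62.5 = 5000
  $145k+: 240 × 49.1 = 11,784
Adjusted estimate = 35,476 / 920 = 38.5609 → 38.6%.

38.6%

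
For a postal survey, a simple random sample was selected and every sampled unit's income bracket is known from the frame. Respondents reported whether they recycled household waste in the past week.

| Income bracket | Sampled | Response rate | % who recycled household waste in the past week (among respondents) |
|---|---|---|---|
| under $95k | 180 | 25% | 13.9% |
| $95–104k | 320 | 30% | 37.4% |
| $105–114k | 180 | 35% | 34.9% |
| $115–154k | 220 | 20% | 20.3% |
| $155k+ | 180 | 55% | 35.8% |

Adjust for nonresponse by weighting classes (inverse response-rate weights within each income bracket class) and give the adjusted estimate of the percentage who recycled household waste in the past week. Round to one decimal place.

Inverse-response-rate weighting restores each class to its sampled count, so class totals weight by n_sampled:
  under $95k: 180 × 13.9 = 2502
  $95–104k: 320 × 37.4 = 11,968
  $105–114k: 180 × 34.9 = 6282
  $115–154k: 220 × 20.3 = 4466
  $155k+: 180 × 35.8 = 6444
Adjusted estimate = 31,662 / 1,080 = 29.3167 → 29.3%.

29.3%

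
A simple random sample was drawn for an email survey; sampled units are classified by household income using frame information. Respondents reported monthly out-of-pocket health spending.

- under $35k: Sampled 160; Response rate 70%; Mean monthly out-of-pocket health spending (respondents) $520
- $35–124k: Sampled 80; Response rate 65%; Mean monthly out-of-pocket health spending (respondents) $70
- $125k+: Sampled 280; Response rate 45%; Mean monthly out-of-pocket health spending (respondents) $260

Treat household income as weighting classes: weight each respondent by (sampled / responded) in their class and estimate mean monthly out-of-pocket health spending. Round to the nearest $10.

Inverse-response-rate weighting restores each class to its sampled count, so class totals weight by n_sampled:
  under $35k: 160 × 520 = 83,200
  $35–124k: 80 × 70 = 5600
  $125k+: 280 × 260 = 72,800
Adjusted estimate = 161,600 / 520 = 310.769 → $310.

$310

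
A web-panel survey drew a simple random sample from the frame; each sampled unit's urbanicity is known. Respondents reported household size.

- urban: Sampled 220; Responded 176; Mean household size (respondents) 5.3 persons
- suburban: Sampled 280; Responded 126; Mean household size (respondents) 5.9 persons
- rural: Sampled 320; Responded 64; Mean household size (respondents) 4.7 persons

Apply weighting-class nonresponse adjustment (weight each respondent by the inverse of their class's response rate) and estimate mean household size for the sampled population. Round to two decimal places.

5.27

Response rates by class: urban 176/220 = 80%, suburban 126/280 = 45%, rural 64/320 = 20%.
Each respondent's weight = sampled/responded in their class; summing within a class gives n_sampled, so:
  urban: 220 × 5.3 = 1166
  suburban: 280 × 5.9 = 1652
  rural: 320 × 4.7 = 1504
Adjusted estimate = 4322 / 820 = 5.27073 → 5.27.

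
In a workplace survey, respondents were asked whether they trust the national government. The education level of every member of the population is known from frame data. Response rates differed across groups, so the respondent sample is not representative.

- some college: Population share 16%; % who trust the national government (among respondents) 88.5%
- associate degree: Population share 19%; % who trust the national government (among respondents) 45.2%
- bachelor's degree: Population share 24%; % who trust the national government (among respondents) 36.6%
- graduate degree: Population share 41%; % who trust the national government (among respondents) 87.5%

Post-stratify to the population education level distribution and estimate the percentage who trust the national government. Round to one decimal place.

Each cell contributes population-share × respondent value:
  some college: 0.16 × 88.5 = 14.16
  associate degree: 0.19 × 45.2 = 8.588
  bachelor's degree: 0.24 × 36.6 = 8.784
  graduate degree: 0.41 × 87.5 = 35.875
Post-stratified estimate = 67.407 → 67.4%.

67.4%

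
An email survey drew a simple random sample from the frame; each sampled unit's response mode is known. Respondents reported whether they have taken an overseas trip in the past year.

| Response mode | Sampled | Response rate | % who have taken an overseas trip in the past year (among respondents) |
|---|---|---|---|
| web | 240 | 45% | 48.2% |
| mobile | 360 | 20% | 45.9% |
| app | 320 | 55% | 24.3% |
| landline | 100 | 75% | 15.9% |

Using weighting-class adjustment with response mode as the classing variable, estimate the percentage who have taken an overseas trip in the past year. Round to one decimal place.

36.7%

With weight = n_sampled/n_responded per class, the weighted class total is n_sampled:
  web: 240 × 48.2 = 11,568
  mobile: 360 × 45.9 = 16,524
  app: 320 × 24.3 = 7776
  landline: 100 × 15.9 = 1590
Adjusted estimate = 37,458 / 1,020 = 36.7235 → 36.7%.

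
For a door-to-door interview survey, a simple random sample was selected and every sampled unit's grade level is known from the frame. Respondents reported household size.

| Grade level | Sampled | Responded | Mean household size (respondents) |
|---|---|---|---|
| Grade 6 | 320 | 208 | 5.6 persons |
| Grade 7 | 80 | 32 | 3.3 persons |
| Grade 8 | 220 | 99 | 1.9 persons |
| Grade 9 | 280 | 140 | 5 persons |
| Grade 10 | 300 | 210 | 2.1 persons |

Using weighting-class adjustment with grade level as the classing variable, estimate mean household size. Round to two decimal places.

3.75

Class response rates: Grade 6 208/320 = 65%, Grade 7 32/80 = 40%, Grade 8 99/220 = 45%, Grade 9 140/280 = 50%, Grade 10 210/300 = 70%.
Inverse-response-rate weighting restores each class to its sampled count, so class totals weight by n_sampled:
  Grade 6: 320 × 5.6 = 1792
  Grade 7: 80 × 3.3 = 264
  Grade 8: 220 × 1.9 = 418
  Grade 9: 280 × 5 = 1400
  Grade 10: 300 × 2.1 = 630
Adjusted estimate = 4504 / 1,200 = 3.75333 → 3.75.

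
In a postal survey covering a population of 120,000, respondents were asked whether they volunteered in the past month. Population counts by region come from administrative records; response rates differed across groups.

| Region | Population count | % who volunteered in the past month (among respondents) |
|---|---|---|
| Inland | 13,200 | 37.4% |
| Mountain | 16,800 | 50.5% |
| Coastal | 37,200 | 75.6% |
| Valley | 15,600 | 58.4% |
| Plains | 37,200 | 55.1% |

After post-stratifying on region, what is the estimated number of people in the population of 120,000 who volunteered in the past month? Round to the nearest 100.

71,200

Each cell contributes its population count × the respondent rate:
  Inland: 13,200 × 37.4% = 4936.8
  Mountain: 16,800 × 50.5% = 8484
  Coastal: 37,200 × 75.6% = 28123.2
  Valley: 15,600 × 58.4% = 9110.4
  Plains: 37,200 × 55.1% = 20497.2
Estimated total = 71151.6 → 71,200.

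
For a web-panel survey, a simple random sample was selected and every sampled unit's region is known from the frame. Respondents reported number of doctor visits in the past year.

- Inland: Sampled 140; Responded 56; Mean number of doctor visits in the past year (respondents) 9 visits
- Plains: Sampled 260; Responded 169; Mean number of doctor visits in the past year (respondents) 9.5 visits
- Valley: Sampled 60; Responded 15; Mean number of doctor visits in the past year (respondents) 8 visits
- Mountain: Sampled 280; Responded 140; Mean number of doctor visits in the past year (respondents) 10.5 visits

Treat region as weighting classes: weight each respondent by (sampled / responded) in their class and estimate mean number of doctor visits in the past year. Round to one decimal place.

Class response rates: Inland 56/140 = 40%, Plains 169/260 = 65%, Valley 15/60 = 25%, Mountain 140/280 = 50%.
Weighting each respondent by the inverse class response rate inflates each class back to its sampled size, so the class weight is n_sampled:
  Inland: 140 × 9 = 1260
  Plains: 260 × 9.5 = 2470
  Valley: 60 × 8 = 480
  Mountain: 280 × 10.5 = 2940
Adjusted estimate = 7150 / 740 = 9.66216 → 9.7.

9.7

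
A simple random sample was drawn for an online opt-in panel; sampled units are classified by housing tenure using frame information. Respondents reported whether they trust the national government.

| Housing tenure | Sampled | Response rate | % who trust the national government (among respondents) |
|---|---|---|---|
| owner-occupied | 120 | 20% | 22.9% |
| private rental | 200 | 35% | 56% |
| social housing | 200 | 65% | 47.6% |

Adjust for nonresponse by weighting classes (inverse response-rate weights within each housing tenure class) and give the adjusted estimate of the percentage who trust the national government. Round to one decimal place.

With weight = n_sampled/n_responded per class, the weighted class total is n_sampled:
  owner-occupied: 120 × 22.9 = 2748
  private rental: 200 × 56 = 11,200
  social housing: 200 × 47.6 = 9520
Adjusted estimate = 23,468 / 520 = 45.1308 → 45.1%.

45.1%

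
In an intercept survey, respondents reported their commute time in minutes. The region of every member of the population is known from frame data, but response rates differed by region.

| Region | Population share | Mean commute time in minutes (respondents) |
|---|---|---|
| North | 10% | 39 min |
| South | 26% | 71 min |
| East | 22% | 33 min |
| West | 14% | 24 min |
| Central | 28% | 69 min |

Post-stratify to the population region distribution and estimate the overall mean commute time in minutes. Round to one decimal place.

52.3

Weight each group's respondent value by its population share:
  North: 0.1 × 39 = 3.9
  South: 0.26 × 71 = 18.46
  East: 0.22 × 33 = 7.26
  West: 0.14 × 24 = 3.36
  Central: 0.28 × 69 = 19.32
Post-stratified estimate = 52.3 → 52.3.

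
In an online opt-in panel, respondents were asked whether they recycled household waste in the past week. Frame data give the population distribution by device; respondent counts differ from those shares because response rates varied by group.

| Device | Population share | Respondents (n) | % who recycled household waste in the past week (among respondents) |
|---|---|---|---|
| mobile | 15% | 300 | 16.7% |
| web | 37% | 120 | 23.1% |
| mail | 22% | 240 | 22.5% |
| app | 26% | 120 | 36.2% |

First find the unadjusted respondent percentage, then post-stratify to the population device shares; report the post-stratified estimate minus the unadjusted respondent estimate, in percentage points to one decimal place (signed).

Naive respondent-only estimate (weights = respondent counts):
  (300/780)×16.7 + (120/780)×23.1 + (240/780)×22.5 + (120/780)×36.2 = 22.4692%
Post-stratifying to population shares instead:
  0.15×16.7 + 0.37×23.1 + 0.22×22.5 + 0.26×36.2 = 25.414%
Difference = 25.414 − 22.4692 = 2.9448 pp.

+2.9 percentage points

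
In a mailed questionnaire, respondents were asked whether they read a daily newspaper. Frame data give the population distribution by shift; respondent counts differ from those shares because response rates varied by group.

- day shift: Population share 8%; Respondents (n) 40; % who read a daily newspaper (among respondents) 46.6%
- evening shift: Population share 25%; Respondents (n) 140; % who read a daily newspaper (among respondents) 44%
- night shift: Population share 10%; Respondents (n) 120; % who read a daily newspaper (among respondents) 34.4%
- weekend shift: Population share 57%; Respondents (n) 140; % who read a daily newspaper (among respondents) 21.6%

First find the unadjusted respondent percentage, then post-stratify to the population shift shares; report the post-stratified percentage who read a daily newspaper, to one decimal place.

30.5%

Unadjusted (pooled respondent) estimate weights by respondent counts:
  (40/440)×46.6 + (140/440)×44 + (120/440)×34.4 + (140/440)×21.6 = 34.4909%
Post-stratifying to population shares instead:
  0.08×46.6 + 0.25×44 + 0.1×34.4 + 0.57×21.6 = 30.48%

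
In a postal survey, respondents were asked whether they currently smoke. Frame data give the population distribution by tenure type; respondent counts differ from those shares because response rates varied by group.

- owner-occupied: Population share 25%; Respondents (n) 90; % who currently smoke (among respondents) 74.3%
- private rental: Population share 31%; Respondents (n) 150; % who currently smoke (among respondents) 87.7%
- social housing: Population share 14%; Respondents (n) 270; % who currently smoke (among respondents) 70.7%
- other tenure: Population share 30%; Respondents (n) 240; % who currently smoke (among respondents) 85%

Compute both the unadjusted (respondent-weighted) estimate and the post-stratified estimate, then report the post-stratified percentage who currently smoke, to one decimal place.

Naive respondent-only estimate (weights = respondent counts):
  (90/750)×74.3 + (150/750)×87.7 + (270/750)×70.7 + (240/750)×85 = 79.108%
Post-stratifying to population shares instead:
  0.25×74.3 + 0.31×87.7 + 0.14×70.7 + 0.3×85 = 81.16%

81.2%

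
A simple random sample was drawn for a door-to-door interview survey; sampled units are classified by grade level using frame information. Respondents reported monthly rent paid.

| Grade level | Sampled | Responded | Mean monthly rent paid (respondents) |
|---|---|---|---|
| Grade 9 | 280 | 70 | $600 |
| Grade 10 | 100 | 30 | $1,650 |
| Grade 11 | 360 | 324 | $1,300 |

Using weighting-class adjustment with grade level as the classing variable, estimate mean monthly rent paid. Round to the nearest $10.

Response rates by class: Grade 9 70/280 = 25%, Grade 10 30/100 = 30%, Grade 11 324/360 = 90%.
With weight = n_sampled/n_responded per class, the weighted class total is n_sampled:
  Grade 9: 280 × 600 = 168,000
  Grade 10: 100 × 1650 = 165,000
  Grade 11: 360 × 1300 = 468,000
Adjusted estimate = 801,000 / 740 = 1082.43 → $1,080.

$1,080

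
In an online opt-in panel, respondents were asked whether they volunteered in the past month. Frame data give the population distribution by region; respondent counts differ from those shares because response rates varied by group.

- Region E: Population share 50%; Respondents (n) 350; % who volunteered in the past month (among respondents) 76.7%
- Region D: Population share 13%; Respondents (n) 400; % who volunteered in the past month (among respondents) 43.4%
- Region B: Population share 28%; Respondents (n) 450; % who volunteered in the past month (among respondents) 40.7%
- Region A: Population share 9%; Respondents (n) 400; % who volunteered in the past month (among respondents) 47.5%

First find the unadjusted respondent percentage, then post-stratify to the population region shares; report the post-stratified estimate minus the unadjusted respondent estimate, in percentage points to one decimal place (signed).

+8.7 percentage points

Unadjusted (pooled respondent) estimate weights by respondent counts:
  (350/1600)×76.7 + (400/1600)×43.4 + (450/1600)×40.7 + (400/1600)×47.5 = 50.95%
Post-stratifying to population shares instead:
  0.5×76.7 + 0.13×43.4 + 0.28×40.7 + 0.09×47.5 = 59.663%
Difference = 59.663 − 50.95 = 8.713 pp.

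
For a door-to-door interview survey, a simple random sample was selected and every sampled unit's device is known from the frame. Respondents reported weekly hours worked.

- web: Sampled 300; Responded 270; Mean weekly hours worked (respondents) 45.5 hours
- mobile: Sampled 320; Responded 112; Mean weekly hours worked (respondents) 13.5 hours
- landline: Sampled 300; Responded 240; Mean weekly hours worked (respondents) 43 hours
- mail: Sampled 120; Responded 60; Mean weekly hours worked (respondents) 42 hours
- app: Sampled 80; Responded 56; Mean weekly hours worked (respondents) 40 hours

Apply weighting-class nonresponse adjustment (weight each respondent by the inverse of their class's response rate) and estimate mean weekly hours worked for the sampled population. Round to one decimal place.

Response rates by class: web 270/300 = 90%, mobile 112/320 = 35%, landline 240/300 = 80%, mail 60/120 = 50%, app 56/80 = 70%.
Weighting each respondent by the inverse class response rate inflates each class back to its sampled size, so the class weight is n_sampled:
  web: 300 × 45.5 = 13,650
  mobile: 320 × 13.5 = 4320
  landline: 300 × 43 = 12,900
  mail: 120 × 42 = 5040
  app: 80 × 40 = 3200
Adjusted estimate = 39,110 / 1,120 = 34.9196 → 34.9.

34.9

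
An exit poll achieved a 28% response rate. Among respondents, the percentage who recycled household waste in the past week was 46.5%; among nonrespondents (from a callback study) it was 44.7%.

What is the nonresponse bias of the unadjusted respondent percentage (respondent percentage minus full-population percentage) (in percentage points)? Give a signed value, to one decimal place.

Nonresponse fraction = 1 − 0.28 = 0.72.
Bias = (nonresponse fraction) × (respondent percentage − nonrespondent percentage)
     = 0.72 × (46.5 − 44.7) = 0.72 × 1.8 = 1.296.

+1.3 percentage points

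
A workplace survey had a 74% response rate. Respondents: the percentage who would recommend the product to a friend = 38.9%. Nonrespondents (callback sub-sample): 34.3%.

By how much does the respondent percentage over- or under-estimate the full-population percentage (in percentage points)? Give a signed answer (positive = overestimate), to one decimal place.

+1.2 percentage points

Nonresponse fraction = 1 − 0.74 = 0.26.
Bias = (nonresponse fraction) × (respondent percentage − nonrespondent percentage)
     = 0.26 × (38.9 − 34.3) = 0.26 × 4.6 = 1.196.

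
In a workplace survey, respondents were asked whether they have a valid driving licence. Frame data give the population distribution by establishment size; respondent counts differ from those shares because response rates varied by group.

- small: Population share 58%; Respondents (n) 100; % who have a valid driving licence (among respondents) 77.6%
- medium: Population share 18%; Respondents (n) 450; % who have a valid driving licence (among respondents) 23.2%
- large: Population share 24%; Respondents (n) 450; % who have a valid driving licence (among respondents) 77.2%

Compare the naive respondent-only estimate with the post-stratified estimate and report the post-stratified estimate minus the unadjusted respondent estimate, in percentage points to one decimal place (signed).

Naive respondent-only estimate (weights = respondent counts):
  (100/1000)×77.6 + (450/1000)×23.2 + (450/1000)×77.2 = 52.94%
Post-stratified estimate weights by population shares:
  0.58×77.6 + 0.18×23.2 + 0.24×77.2 = 67.712%
Difference = 67.712 − 52.94 = 14.772 pp.

+14.8 percentage points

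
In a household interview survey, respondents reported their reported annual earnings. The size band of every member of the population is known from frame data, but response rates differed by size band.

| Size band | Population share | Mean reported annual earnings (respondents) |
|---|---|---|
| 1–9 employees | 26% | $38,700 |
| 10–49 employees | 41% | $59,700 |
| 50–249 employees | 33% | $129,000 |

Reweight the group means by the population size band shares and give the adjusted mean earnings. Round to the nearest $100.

Post-stratification weights by population share, not respondent share:
  1–9 employees: 0.26 × 38,700 = 10,062
  10–49 employees: 0.41 × 59,700 = 24,477
  50–249 employees: 0.33 × 129,000 = 42,570
Post-stratified estimate = 77,109 → $77,100.

$77,100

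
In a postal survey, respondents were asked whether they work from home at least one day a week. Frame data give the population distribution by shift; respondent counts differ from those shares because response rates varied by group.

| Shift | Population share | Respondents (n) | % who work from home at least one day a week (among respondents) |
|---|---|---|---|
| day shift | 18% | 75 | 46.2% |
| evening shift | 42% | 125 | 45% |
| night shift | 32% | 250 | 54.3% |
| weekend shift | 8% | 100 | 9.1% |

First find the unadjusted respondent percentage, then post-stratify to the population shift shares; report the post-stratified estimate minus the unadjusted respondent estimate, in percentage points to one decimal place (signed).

+2.5 percentage points

Without adjustment, the pooled respondent share is:
  (75/550)×46.2 + (125/550)×45 + (250/550)×54.3 + (100/550)×9.1 = 42.8636%
Post-stratifying to population shares instead:
  0.18×46.2 + 0.42×45 + 0.32×54.3 + 0.08×9.1 = 45.32%
Difference = 45.32 − 42.8636 = 2.4564 pp.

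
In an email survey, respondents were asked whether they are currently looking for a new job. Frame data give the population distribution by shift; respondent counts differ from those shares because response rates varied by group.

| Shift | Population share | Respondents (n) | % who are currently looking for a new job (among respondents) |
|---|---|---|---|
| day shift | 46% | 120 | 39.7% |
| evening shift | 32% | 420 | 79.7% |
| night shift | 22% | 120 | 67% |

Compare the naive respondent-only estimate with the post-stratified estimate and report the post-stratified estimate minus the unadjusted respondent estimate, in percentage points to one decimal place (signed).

Unadjusted (pooled respondent) estimate weights by respondent counts:
  (120/660)×39.7 + (420/660)×79.7 + (120/660)×67 = 70.1182%
Post-stratified estimate weights by population shares:
  0.46×39.7 + 0.32×79.7 + 0.22×67 = 58.506%
Difference = 58.506 − 70.1182 = -11.6122 pp.

-11.6 percentage points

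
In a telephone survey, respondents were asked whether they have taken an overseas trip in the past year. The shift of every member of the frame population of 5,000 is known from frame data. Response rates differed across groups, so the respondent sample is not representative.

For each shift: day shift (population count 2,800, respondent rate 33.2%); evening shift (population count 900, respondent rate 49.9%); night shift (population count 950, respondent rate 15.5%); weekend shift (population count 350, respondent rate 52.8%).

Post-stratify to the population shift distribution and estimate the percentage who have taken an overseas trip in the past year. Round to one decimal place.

34.2%

Each cell contributes population-share × respondent value:
  day shift: (2,800/5,000) × 33.2 = 18.592
  evening shift: (900/5,000) × 49.9 = 8.982
  night shift: (950/5,000) × 15.5 = 2.945
  weekend shift: (350/5,000) × 52.8 = 3.696
Post-stratified estimate = 34.215 → 34.2%.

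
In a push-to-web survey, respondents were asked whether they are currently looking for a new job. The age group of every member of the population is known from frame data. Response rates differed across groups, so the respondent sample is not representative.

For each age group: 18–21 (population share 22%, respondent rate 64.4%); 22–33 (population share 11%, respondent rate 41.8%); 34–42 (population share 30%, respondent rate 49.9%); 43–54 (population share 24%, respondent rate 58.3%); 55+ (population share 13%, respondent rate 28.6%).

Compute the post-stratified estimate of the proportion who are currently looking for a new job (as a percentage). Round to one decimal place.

Weight each group's respondent value by its population share:
  18–21: 0.22 × 64.4 = 14.168
  22–33: 0.11 × 41.8 = 4.598
  34–42: 0.3 × 49.9 = 14.97
  43–54: 0.24 × 58.3 = 13.992
  55+: 0.13 × 28.6 = 3.718
Post-stratified estimate = 51.446 → 51.4%.

51.4%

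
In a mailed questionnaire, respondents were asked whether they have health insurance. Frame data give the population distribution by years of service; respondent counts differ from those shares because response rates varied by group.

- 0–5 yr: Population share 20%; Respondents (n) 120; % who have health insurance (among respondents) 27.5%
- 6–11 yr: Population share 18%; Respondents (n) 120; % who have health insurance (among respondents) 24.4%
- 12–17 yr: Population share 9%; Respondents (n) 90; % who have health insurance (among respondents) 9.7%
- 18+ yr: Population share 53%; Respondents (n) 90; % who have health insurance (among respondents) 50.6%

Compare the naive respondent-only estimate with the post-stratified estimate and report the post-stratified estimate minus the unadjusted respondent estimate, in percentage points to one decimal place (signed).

+9.8 percentage points

Naive respondent-only estimate (weights = respondent counts):
  (120/420)×27.5 + (120/420)×24.4 + (90/420)×9.7 + (90/420)×50.6 = 27.75%
Post-stratified estimate weights by population shares:
  0.2×27.5 + 0.18×24.4 + 0.09×9.7 + 0.53×50.6 = 37.583%
Difference = 37.583 − 27.75 = 9.833 pp.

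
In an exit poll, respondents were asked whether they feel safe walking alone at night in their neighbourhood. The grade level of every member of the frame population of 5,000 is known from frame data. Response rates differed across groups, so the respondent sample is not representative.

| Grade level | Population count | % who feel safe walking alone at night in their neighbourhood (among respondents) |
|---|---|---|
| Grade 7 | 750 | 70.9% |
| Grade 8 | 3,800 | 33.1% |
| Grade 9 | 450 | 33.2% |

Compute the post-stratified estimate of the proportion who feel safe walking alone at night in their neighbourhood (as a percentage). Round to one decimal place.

Weight each group's respondent value by its population share:
  Grade 7: (750/5,000) × 70.9 = 10.635
  Grade 8: (3,800/5,000) × 33.1 = 25.156
  Grade 9: (450/5,000) × 33.2 = 2.988
Post-stratified estimate = 38.779 → 38.8%.

38.8%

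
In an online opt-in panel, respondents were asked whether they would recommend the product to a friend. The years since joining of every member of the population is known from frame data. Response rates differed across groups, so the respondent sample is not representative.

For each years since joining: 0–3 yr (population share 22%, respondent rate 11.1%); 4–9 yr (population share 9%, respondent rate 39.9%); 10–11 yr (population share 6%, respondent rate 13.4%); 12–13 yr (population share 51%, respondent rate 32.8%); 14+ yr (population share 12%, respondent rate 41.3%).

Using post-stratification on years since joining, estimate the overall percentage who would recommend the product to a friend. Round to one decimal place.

28.5%

Post-stratification weights by population share, not respondent share:
  0–3 yr: 0.22 × 11.1 = 2.442
  4–9 yr: 0.09 × 39.9 = 3.591
  10–11 yr: 0.06 × 13.4 = 0.804
  12–13 yr: 0.51 × 32.8 = 16.728
  14+ yr: 0.12 × 41.3 = 4.956
Post-stratified estimate = 28.521 → 28.5%.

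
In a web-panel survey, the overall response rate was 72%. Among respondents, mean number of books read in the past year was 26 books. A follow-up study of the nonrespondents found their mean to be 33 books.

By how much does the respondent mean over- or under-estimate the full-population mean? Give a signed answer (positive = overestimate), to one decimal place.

Nonresponse fraction = 1 − 0.72 = 0.28.
Bias = (nonresponse fraction) × (respondent mean − nonrespondent mean)
     = 0.28 × (26 − 33) = 0.28 × -7 = -1.96.

-2.0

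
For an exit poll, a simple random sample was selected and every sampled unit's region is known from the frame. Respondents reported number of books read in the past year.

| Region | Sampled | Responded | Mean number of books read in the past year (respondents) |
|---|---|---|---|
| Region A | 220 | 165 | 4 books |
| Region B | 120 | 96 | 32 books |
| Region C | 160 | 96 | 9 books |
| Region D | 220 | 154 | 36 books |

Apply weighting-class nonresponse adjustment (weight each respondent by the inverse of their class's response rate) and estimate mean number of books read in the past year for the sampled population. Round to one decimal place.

19.6

Class response rates: Region A 165/220 = 75%, Region B 96/120 = 80%, Region C 96/160 = 60%, Region D 154/220 = 70%.
Each respondent's weight = sampled/responded in their class; summing within a class gives n_sampled, so:
  Region A: 220 × 4 = 880
  Region B: 120 × 32 = 3840
  Region C: 160 × 9 = 1440
  Region D: 220 × 36 = 7920
Adjusted estimate = 14,080 / 720 = 19.5556 → 19.6.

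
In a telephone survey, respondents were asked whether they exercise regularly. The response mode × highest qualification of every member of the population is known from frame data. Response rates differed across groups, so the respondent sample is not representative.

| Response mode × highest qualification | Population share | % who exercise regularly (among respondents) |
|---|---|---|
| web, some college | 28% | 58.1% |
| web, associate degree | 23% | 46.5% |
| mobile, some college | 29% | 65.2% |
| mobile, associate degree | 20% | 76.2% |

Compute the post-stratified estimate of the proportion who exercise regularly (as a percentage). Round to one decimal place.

Weight each group's respondent value by its population share:
  web, some college: 0.28 × 58.1 = 16.268
  web, associate degree: 0.23 × 46.5 = 10.695
  mobile, some college: 0.29 × 65.2 = 18.908
  mobile, associate degree: 0.2 × 76.2 = 15.24
Post-stratified estimate = 61.111 → 61.1%.

61.1%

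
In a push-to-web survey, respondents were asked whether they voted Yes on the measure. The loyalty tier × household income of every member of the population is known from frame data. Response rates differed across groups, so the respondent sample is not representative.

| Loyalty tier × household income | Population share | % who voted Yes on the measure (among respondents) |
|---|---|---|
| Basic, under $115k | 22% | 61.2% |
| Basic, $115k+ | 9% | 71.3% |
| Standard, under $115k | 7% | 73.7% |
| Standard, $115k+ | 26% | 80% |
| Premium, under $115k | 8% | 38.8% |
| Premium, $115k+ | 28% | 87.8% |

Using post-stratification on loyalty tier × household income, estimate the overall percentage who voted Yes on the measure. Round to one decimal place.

Weight each group's respondent value by its population share:
  Basic, under $115k: 0.22 × 61.2 = 13.464
  Basic, $115k+: 0.09 × 71.3 = 6.417
  Standard, under $115k: 0.07 × 73.7 = 5.159
  Standard, $115k+: 0.26 × 80 = 20.8
  Premium, under $115k: 0.08 × 38.8 = 3.104
  Premium, $115k+: 0.28 × 87.8 = 24.584
Post-stratified estimate = 73.528 → 73.5%.

73.5%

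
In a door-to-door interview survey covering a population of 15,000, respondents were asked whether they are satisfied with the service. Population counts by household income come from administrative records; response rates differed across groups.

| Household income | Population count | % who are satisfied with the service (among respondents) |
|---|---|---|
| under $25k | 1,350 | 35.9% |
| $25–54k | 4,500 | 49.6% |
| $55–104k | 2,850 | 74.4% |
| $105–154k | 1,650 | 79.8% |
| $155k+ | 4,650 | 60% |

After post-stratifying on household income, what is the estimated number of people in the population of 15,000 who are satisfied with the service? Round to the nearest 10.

8,940

Estimated count per cell = population count × respondent percentage:
  under $25k: 1,350 × 35.9% = 484.65
  $25–54k: 4,500 × 49.6% = 2232
  $55–104k: 2,850 × 74.4% = 2120.4
  $105–154k: 1,650 × 79.8% = 1316.7
  $155k+: 4,650 × 60% = 2790
Estimated total = 8943.75 → 8,940.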